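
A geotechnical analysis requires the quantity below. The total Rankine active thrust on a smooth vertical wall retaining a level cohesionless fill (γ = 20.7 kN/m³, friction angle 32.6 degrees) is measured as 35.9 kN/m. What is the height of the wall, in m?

3.40 m

K_a = 0.2997. P_a = ½ K_a γ H² ⇒ H = √(2P_a/(K_a γ)).
H = √(2×35.9/(0.2997×20.7)) = 3.402 m.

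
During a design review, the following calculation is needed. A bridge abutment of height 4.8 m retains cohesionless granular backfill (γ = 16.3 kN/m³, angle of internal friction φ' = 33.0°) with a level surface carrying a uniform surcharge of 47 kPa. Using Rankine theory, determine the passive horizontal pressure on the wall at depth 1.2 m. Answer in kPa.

K_p = (1 + sin φ)/(1 − sin φ) = 3.392.
σ_v = γz + q = 16.3 × 1.2 + 47 = 66.56 kPa.
σ_h = K_p σ_v = 3.392 × 66.56 = 225.8 kPa.

226 kPa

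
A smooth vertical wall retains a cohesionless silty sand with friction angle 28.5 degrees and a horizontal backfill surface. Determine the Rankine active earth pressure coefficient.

K_a = (1 − sin φ)/(1 + sin φ) = (1 − sin 28.5°)/(1 + sin 28.5°) = 0.3540.

0.354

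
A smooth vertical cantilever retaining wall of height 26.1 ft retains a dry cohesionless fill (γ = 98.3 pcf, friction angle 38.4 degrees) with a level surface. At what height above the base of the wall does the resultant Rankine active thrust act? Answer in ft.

K_a = 0.2337.
The pressure distribution is triangular, so the resultant acts at H/3 above the base = 26.1/3 = 8.700 ft.

8.70 ft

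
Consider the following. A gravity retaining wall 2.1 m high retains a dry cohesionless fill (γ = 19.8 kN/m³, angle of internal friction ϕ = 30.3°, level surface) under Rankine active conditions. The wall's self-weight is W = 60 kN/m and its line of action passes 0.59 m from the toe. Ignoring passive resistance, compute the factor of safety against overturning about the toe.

K_a = tan²(45° − 30.3°/2) = 0.3293.
P_a = ½K_aγH² = 0.5×0.3293×19.8×2.1² = 14.38 kN/m, acting at H/3 = 0.7000 m above the base.
Overturning moment M_o = P_a × H/3 = 14.38 × 0.7000 = 10.06.
Resisting moment M_r = W × 0.59 = 60 × 0.59 = 35.40.
FS_overturning = M_r/M_o = 35.40/10.06 = 3.517.

3.52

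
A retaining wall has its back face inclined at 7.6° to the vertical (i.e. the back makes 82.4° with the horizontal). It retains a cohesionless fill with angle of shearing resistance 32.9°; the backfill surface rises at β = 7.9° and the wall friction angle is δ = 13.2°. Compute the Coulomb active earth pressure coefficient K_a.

K_a = sin²(α+φ) / [sin²α · sin(α−δ) · (1 + √{sin(φ+δ)sin(φ−β) / (sin(α−δ)sin(α+β))})²].
With α = 82.4°, φ = 32.9°, δ = 13.2°, β = 7.9°: K_a = 0.3607.

0.361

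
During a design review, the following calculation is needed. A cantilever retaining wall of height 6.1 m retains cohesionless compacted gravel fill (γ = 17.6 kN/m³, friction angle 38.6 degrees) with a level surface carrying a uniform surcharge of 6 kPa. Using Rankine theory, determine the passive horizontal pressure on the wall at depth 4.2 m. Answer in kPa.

345 kPa

K_p = (1 + sin φ)/(1 − sin φ) = 4.317.
σ_v = γz + q = 17.6 × 4.2 + 6 = 79.92 kPa.
σ_h = K_p σ_v = 4.317 × 79.92 = 345.1 kPa.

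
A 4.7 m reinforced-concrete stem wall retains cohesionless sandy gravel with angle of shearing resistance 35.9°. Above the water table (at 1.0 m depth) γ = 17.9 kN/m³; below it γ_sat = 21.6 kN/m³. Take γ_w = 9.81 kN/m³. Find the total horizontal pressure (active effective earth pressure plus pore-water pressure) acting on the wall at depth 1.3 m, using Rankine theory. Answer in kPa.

8.53 kPa

K_a = (1 − sin φ)/(1 + sin φ) = 0.2607.
γ' = 21.6 − 9.81 = 11.79 kN/m³.
Effective vertical stress at 1.3 m: σ'_v = 17.9×1.0 + 11.79×0.300 = 21.44 kPa.
σ'_h = K_a σ'_v = 0.2607 × 21.44 = 5.589 kPa; u = γ_w × 0.300 = 2.943 kPa.
Total σ_h = 5.589 + 2.943 = 8.532 kPa.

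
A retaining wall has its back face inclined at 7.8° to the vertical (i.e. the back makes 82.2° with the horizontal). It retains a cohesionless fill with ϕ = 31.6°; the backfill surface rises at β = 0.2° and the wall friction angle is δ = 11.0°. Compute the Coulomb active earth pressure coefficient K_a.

0.346

K_a = sin²(α+φ) / [sin²α · sin(α−δ) · (1 + √{sin(φ+δ)sin(φ−β) / (sin(α−δ)sin(α+β))})²].
With α = 82.2°, φ = 31.6°, δ = 11.0°, β = 0.2°: K_a = 0.3463.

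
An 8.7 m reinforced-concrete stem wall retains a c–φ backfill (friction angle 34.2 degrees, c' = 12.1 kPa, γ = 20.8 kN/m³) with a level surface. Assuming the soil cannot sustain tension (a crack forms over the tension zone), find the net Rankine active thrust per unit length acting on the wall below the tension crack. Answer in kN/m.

123 kN/m

K_a = 0.2803; √K_a = 0.5295.
Tension-crack depth z_c = 2c/(γ√K_a) = 2×12.1/(20.8×0.5295) = 2.197 m.
σ_a at base = K_a γ H − 2c√K_a = 0.2803×20.8×8.7 − 2×12.1×0.5295 = 37.92 kPa.
P_a = ½ × 37.92 × (H − z_c) = 0.5×37.92×6.503 = 123.3 kN/m.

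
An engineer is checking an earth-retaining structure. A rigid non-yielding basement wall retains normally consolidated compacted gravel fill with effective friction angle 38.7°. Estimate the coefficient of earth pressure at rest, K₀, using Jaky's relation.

0.375

K₀ = 1 − sin φ' = 1 − sin 38.7° = 0.3748.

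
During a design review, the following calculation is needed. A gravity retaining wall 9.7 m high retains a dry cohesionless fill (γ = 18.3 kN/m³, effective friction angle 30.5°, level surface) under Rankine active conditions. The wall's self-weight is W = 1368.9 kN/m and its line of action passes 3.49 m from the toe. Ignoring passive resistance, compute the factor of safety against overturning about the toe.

5.25

K_a = tan²(45° − 30.5°/2) = 0.3267.
P_a = ½K_aγH² = 0.5×0.3267×18.3×9.7² = 281.2 kN/m, acting at H/3 = 3.233 m above the base.
Overturning moment M_o = P_a × H/3 = 281.2 × 3.233 = 909.3.
Resisting moment M_r = W × 3.49 = 1368.9 × 3.49 = 4777.
FS_overturning = M_r/M_o = 4777/909.3 = 5.254.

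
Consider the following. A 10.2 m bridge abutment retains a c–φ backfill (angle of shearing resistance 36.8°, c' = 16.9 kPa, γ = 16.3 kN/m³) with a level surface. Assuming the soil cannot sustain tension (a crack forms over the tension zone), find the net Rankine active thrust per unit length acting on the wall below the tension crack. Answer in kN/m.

K_a = 0.2508; √K_a = 0.5008.
Tension-crack depth z_c = 2c/(γ√K_a) = 2×16.9/(16.3×0.5008) = 4.141 m.
σ_a at base = K_a γ H − 2c√K_a = 0.2508×16.3×10.2 − 2×16.9×0.5008 = 24.77 kPa.
P_a = ½ × 24.77 × (H − z_c) = 0.5×24.77×6.059 = 75.03 kN/m.

75.0 kN/m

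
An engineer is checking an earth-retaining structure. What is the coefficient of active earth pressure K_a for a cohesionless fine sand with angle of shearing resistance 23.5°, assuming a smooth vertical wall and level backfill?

K_a = tan²(45° − φ/2) = tan²(33.25°) = 0.4298.

0.430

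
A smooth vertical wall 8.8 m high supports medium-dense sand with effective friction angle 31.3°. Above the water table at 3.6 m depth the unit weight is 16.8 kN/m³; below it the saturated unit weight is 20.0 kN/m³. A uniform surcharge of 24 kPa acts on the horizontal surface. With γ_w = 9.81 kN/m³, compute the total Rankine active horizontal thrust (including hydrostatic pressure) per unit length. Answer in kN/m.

K_a = tan²(45° − φ/2) = 0.3162.
γ' = 20.0 − 9.81 = 10.19 kN/m³. h₂ = H − d_w = 5.2 m.
σ'_h: at surface K_a·q = 7.589; at WT K_a(q+γd_w) = 26.71; at base K_a(q+γd_w+γ'h₂) = 43.47 kPa.
P₁ = ½(7.589+26.71)×3.6 = 61.74; P₂ = ½(26.71+43.47)×5.2 = 182.5; P_w = ½γ_w h₂² = 132.6.
Total = 61.74+182.5+132.6 = 376.8 kN/m.

377 kN/m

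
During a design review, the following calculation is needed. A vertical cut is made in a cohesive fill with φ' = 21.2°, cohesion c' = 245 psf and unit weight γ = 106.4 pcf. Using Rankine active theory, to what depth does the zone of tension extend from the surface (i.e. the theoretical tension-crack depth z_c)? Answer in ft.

K_a = tan²(45° − 21.2°/2) = 0.4688; √K_a = 0.6847.
The active pressure is zero where K_a γ z = 2c√K_a, so z_c = 2c/(γ√K_a) = 2×245/(106.4×0.6847) = 6.726 ft.

6.73 ft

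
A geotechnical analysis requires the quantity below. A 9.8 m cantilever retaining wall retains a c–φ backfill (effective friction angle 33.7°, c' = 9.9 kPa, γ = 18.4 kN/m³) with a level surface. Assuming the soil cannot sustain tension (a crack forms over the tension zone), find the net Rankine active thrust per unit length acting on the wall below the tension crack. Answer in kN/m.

160 kN/m

K_a = 0.2863; √K_a = 0.5351.
Tension-crack depth z_c = 2c/(γ√K_a) = 2×9.9/(18.4×0.5351) = 2.011 m.
σ_a at base = K_a γ H − 2c√K_a = 0.2863×18.4×9.8 − 2×9.9×0.5351 = 41.03 kPa.
P_a = ½ × 41.03 × (H − z_c) = 0.5×41.03×7.789 = 159.8 kN/m.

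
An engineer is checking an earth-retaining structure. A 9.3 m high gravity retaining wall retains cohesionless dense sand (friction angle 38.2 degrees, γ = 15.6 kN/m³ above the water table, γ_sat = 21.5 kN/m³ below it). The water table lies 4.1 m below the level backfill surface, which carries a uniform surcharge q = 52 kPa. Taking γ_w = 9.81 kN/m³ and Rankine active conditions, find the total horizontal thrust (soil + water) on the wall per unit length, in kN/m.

393 kN/m

K_a = tan²(45° − φ/2) = 0.2358.
γ' = 21.5 − 9.81 = 11.69 kN/m³. h₂ = H − d_w = 5.2 m.
σ'_h: at surface K_a·q = 12.26; at WT K_a(q+γd_w) = 27.34; at base K_a(q+γd_w+γ'h₂) = 41.67 kPa.
P₁ = ½(12.26+27.34)×4.1 = 81.18; P₂ = ½(27.34+41.67)×5.2 = 179.4; P_w = ½γ_w h₂² = 132.6.
Total = 81.18+179.4+132.6 = 393.3 kN/m.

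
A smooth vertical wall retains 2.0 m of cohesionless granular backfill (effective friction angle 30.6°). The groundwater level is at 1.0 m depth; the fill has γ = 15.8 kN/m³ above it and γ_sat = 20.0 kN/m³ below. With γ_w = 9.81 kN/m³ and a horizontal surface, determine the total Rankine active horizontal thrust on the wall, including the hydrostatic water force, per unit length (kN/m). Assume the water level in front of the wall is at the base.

14.3 kN/m

K_a = tan²(45° − φ/2) = 0.3253.
γ' = 20.0 − 9.81 = 10.19 kN/m³. Depth below WT = 1.0 m.
σ'_h at WT = K_a γ d_w = 5.140 kPa; at base = 5.140 + K_a γ' × 1.0 = 8.456 kPa.
P₁ (0–1.0 m) = ½×5.140×1.0 = 2.570. P₂ (1.0–2.0 m) = ½(5.140+8.456)×1.0 = 6.798.
P_w = ½ γ_w h₂² = 0.5×9.81×1.0² = 4.905. Total = 2.570+6.798+4.905 = 14.27 kN/m.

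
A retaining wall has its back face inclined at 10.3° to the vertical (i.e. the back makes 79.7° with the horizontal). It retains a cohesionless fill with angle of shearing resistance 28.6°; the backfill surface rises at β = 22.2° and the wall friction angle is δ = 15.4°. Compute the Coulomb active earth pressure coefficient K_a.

0.615

K_a = sin²(α+φ) / [sin²α · sin(α−δ) · (1 + √{sin(φ+δ)sin(φ−β) / (sin(α−δ)sin(α+β))})²].
With α = 79.7°, φ = 28.6°, δ = 15.4°, β = 22.2°: K_a = 0.6149.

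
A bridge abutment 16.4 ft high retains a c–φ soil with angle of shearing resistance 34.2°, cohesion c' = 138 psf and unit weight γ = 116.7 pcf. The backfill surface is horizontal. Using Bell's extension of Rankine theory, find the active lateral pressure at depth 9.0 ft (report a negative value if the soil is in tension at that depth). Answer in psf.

148 psf

K_a = (1 − sin φ)/(1 + sin φ) = 0.2803.
σ_a = K_a γ z − 2c√K_a = 0.2803×116.7×9.0 − 2×138×0.5295 = 148.3 psf.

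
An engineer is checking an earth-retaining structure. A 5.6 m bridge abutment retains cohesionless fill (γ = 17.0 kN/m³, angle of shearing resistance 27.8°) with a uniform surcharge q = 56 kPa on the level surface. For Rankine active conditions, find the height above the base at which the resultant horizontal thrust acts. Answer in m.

K_a = 0.3639.
Triangular part P₁ = ½K_aγH² = 97.00 at H/3 = 1.867 m; rectangular part P₂ = K_a q H = 114.1 at H/2 = 2.800 m.
ȳ = (P₁·1.867 + P₂·2.800)/(P₁+P₂) = 2.371 m.

2.37 m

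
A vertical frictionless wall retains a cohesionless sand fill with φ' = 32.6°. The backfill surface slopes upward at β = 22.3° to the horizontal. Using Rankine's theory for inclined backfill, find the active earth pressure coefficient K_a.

K_a = cos β · (cos β − √(cos²β − cos²φ)) / (cos β + √(cos²β − cos²φ)).
cos β = 0.9252, cos φ = 0.8425, √(cos²β − cos²φ) = 0.3825.
K_a = 0.9252 × (0.9252 − 0.3825)/(0.9252 + 0.3825) = 0.3840.

0.384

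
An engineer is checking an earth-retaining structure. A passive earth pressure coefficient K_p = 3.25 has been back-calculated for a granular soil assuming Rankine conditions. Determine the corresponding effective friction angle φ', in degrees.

32.0°

K_p = (1+sin φ)/(1−sin φ) ⇒ sin φ = (K_p − 1)/(K_p + 1) = 0.5294.
φ = arcsin(0.5294) = 31.97°.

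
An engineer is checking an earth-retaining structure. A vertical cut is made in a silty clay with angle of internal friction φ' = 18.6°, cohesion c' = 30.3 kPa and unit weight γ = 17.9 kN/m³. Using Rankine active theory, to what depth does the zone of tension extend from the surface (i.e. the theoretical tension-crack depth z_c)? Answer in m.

K_a = tan²(45° − 18.6°/2) = 0.5163; √K_a = 0.7186.
The active pressure is zero where K_a γ z = 2c√K_a, so z_c = 2c/(γ√K_a) = 2×30.3/(17.9×0.7186) = 4.711 m.

4.71 m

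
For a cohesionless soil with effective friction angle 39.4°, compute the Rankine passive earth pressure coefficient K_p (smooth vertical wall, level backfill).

4.48

K_p = (1 + sin φ)/(1 − sin φ) = tan²(45° + 39.4°/2) = 4.475.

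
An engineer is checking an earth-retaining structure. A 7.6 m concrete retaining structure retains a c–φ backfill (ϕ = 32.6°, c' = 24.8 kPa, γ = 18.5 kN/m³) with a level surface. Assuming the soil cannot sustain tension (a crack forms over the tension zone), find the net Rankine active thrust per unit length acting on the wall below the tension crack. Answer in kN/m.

20.3 kN/m

K_a = 0.2997; √K_a = 0.5475.
Tension-crack depth z_c = 2c/(γ√K_a) = 2×24.8/(18.5×0.5475) = 4.897 m.
σ_a at base = K_a γ H − 2c√K_a = 0.2997×18.5×7.6 − 2×24.8×0.5475 = 14.99 kPa.
P_a = ½ × 14.99 × (H − z_c) = 0.5×14.99×2.703 = 20.26 kN/m.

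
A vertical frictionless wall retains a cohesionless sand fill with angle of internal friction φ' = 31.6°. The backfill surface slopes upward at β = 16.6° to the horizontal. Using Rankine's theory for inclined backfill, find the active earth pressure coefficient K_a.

K_a = cos β · (cos β − √(cos²β − cos²φ)) / (cos β + √(cos²β − cos²φ)).
cos β = 0.9583, cos φ = 0.8517, √(cos²β − cos²φ) = 0.4393.
K_a = 0.9583 × (0.9583 − 0.4393)/(0.9583 + 0.4393) = 0.3559.

0.356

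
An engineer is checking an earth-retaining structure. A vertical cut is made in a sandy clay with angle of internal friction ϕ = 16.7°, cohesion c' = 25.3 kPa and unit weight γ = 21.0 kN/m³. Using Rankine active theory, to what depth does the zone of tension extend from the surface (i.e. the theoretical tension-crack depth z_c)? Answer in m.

3.24 m

K_a = tan²(45° − 16.7°/2) = 0.5536; √K_a = 0.7440.
The active pressure is zero where K_a γ z = 2c√K_a, so z_c = 2c/(γ√K_a) = 2×25.3/(21.0×0.7440) = 3.239 m.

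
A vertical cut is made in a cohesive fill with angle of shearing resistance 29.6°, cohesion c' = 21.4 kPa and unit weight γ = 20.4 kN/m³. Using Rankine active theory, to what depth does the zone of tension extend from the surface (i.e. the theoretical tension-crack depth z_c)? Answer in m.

K_a = tan²(45° − 29.6°/2) = 0.3387; √K_a = 0.5820.
The active pressure is zero where K_a γ z = 2c√K_a, so z_c = 2c/(γ√K_a) = 2×21.4/(20.4×0.5820) = 3.605 m.

3.60 m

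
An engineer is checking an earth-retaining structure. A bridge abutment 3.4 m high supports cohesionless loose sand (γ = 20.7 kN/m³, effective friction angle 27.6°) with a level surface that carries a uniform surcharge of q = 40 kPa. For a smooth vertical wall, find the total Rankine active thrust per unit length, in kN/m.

K_a = tan²(45° − φ/2) = 0.3668.
Soil triangle: ½ K_a γ H² = 0.5×0.3668×20.7×3.4² = 43.88 kN/m.
Surcharge rectangle: K_a q H = 0.3668×40×3.4 = 49.88 kN/m.
Total = 43.88 + 49.88 = 93.77 kN/m.

93.8 kN/m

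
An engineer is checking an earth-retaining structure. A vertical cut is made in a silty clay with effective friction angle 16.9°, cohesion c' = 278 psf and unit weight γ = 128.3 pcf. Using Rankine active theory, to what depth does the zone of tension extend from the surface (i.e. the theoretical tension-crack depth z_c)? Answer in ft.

K_a = tan²(45° − 16.9°/2) = 0.5495; √K_a = 0.7413.
The active pressure is zero where K_a γ z = 2c√K_a, so z_c = 2c/(γ√K_a) = 2×278/(128.3×0.7413) = 5.846 ft.

5.85 ft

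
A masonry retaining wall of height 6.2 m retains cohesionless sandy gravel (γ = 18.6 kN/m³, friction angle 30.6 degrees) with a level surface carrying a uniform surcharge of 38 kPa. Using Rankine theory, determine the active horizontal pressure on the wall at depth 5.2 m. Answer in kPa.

K_a = (1 − sin φ)/(1 + sin φ) = 0.3253.
σ_v = γz + q = 18.6 × 5.2 + 38 = 134.7 kPa.
σ_h = K_a σ_v = 0.3253 × 134.7 = 43.83 kPa.

43.8 kPa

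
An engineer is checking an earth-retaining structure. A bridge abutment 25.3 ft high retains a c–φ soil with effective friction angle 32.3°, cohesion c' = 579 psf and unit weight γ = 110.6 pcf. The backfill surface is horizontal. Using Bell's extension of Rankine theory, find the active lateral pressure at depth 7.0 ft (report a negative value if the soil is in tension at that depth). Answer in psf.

K_a = (1 − sin φ)/(1 + sin φ) = 0.3035.
σ_a = K_a γ z − 2c√K_a = 0.3035×110.6×7.0 − 2×579×0.5509 = -403.0 psf.

-403 psf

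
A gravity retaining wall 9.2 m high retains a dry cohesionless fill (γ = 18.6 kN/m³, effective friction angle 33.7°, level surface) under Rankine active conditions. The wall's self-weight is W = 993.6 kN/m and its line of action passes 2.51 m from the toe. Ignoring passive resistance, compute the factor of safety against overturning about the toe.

K_a = tan²(45° − 33.7°/2) = 0.2863.
P_a = ½K_aγH² = 0.5×0.2863×18.6×9.2² = 225.4 kN/m, acting at H/3 = 3.067 m above the base.
Overturning moment M_o = P_a × H/3 = 225.4 × 3.067 = 691.1.
Resisting moment M_r = W × 2.51 = 993.6 × 2.51 = 2494.
FS_overturning = M_r/M_o = 2494/691.1 = 3.609.

3.61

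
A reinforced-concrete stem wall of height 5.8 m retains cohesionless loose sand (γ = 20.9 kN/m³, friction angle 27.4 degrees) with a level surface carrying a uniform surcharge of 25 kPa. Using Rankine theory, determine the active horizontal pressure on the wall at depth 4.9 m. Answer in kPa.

K_a = (1 − sin φ)/(1 + sin φ) = 0.3697.
σ_v = γz + q = 20.9 × 4.9 + 25 = 127.4 kPa.
σ_h = K_a σ_v = 0.3697 × 127.4 = 47.10 kPa.

47.1 kPa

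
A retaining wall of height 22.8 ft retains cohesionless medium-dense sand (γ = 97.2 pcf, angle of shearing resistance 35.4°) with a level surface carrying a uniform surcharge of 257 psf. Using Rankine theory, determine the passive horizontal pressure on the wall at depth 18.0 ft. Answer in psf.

K_p = (1 + sin φ)/(1 − sin φ) = 3.754.
σ_v = γz + q = 97.2 × 18.0 + 257 = 2007 psf.
σ_h = K_p σ_v = 3.754 × 2007 = 7532 psf.

7530 psf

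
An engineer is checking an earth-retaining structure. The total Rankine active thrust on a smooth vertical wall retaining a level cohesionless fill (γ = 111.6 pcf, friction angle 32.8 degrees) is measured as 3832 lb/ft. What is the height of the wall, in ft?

15.2 ft

K_a = 0.2973. P_a = ½ K_a γ H² ⇒ H = √(2P_a/(K_a γ)).
H = √(2×3832/(0.2973×111.6)) = 15.20 ft.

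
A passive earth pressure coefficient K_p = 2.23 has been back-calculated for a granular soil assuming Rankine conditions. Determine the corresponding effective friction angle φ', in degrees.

K_p = (1+sin φ)/(1−sin φ) ⇒ sin φ = (K_p − 1)/(K_p + 1) = 0.3808.
φ = arcsin(0.3808) = 22.38°.

22.4°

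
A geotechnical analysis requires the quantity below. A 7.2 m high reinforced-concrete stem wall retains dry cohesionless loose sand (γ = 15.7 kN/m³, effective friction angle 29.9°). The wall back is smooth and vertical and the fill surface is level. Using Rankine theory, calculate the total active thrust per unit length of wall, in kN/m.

136 kN/m

K_a = tan²(45° − φ/2) = 0.3347.
P_a = ½ K_a γ H² = 0.5 × 0.3347 × 15.7 × 7.2² = 136.2 kN/m.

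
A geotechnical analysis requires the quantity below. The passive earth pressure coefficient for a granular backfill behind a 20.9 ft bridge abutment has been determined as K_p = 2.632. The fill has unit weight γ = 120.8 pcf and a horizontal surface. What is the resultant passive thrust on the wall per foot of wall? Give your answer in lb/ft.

69400 lb/ft

P = ½ K_p γ H² = 0.5 × 2.632 × 120.8 × 20.9² = 69440 lb/ft.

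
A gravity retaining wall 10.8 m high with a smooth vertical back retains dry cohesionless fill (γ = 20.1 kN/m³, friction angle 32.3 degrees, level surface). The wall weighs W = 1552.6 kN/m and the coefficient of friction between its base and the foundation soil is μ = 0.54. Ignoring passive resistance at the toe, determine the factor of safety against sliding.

2.36

K_a = tan²(45° − 32.3°/2) = 0.3035.
P_a = ½K_aγH² = 0.5×0.3035×20.1×10.8² = 355.8 kN/m, acting at H/3 = 3.600 m above the base.
FS_sliding = μW / P_a = 0.54×1552.6 / 355.8 = 2.357.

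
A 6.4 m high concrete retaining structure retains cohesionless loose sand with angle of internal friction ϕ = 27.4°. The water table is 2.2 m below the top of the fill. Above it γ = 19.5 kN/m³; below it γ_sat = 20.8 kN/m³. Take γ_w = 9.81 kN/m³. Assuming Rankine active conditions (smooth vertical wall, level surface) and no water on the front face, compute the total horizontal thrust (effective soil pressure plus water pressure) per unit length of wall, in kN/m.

K_a = tan²(45° − φ/2) = 0.3697.
γ' = 20.8 − 9.81 = 10.99 kN/m³. Depth below WT = 4.2 m.
σ'_h at WT = K_a γ d_w = 15.86 kPa; at base = 15.86 + K_a γ' × 4.2 = 32.92 kPa.
P₁ (0–2.2 m) = ½×15.86×2.2 = 17.44. P₂ (2.2–6.4 m) = ½(15.86+32.92)×4.2 = 102.4.
P_w = ½ γ_w h₂² = 0.5×9.81×4.2² = 86.52. Total = 17.44+102.4+86.52 = 206.4 kN/m.

206 kN/m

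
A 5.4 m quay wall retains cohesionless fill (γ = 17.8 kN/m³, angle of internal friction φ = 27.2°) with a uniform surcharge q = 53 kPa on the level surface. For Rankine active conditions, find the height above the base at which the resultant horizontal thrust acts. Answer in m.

K_a = 0.3726.
Triangular part P₁ = ½K_aγH² = 96.70 at H/3 = 1.800 m; rectangular part P₂ = K_a q H = 106.6 at H/2 = 2.700 m.
ȳ = (P₁·1.800 + P₂·2.700)/(P₁+P₂) = 2.272 m.

2.27 m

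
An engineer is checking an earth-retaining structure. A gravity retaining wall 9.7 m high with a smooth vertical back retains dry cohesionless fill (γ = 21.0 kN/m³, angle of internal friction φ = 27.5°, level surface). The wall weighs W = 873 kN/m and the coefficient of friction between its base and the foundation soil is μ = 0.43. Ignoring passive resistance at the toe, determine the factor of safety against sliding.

K_a = tan²(45° − 27.5°/2) = 0.3682.
P_a = ½K_aγH² = 0.5×0.3682×21.0×9.7² = 363.8 kN/m, acting at H/3 = 3.233 m above the base.
FS_sliding = μW / P_a = 0.43×873 / 363.8 = 1.032.

1.03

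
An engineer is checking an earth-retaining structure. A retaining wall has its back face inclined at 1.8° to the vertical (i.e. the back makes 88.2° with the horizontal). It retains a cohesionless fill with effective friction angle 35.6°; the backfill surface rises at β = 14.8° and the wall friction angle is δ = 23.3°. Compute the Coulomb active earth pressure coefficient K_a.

0.303

K_a = sin²(α+φ) / [sin²α · sin(α−δ) · (1 + √{sin(φ+δ)sin(φ−β) / (sin(α−δ)sin(α+β))})²].
With α = 88.2°, φ = 35.6°, δ = 23.3°, β = 14.8°: K_a = 0.3031.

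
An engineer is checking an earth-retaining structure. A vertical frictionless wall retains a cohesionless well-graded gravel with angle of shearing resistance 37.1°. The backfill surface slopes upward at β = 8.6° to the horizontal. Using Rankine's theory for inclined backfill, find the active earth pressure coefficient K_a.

K_a = cos β · (cos β − √(cos²β − cos²φ)) / (cos β + √(cos²β − cos²φ)).
cos β = 0.9888, cos φ = 0.7976, √(cos²β − cos²φ) = 0.5844.
K_a = 0.9888 × (0.9888 − 0.5844)/(0.9888 + 0.5844) = 0.2542.

0.254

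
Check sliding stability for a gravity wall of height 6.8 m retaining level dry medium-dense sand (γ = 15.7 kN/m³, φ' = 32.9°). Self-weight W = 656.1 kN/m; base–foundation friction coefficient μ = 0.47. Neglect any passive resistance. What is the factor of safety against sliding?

K_a = tan²(45° − 32.9°/2) = 0.2960.
P_a = ½K_aγH² = 0.5×0.2960×15.7×6.8² = 107.5 kN/m, acting at H/3 = 2.267 m above the base.
FS_sliding = μW / P_a = 0.47×656.1 / 107.5 = 2.870.

2.87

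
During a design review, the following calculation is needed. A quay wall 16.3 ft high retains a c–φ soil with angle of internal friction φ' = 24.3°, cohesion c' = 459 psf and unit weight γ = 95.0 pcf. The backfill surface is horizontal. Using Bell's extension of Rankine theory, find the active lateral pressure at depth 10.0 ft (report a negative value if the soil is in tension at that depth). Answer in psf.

-197 psf

K_a = (1 − sin φ)/(1 + sin φ) = 0.4169.
σ_a = K_a γ z − 2c√K_a = 0.4169×95.0×10.0 − 2×459×0.6457 = -196.7 psf.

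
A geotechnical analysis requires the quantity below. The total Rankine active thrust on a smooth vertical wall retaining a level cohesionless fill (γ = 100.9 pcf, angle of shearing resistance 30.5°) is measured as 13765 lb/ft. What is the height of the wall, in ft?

K_a = 0.3267. P_a = ½ K_a γ H² ⇒ H = √(2P_a/(K_a γ)).
H = √(2×13765/(0.3267×100.9)) = 28.90 ft.

28.9 ft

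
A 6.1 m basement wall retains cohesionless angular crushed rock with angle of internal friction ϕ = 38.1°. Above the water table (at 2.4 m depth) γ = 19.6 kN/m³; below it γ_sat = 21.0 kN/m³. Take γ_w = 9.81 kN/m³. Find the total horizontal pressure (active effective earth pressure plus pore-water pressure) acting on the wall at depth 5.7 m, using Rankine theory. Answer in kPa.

52.3 kPa

K_a = (1 − sin φ)/(1 + sin φ) = 0.2368.
γ' = 21.0 − 9.81 = 11.19 kN/m³.
Effective vertical stress at 5.7 m: σ'_v = 19.6×2.4 + 11.19×3.30 = 83.97 kPa.
σ'_h = K_a σ'_v = 0.2368 × 83.97 = 19.89 kPa; u = γ_w × 3.30 = 32.37 kPa.
Total σ_h = 19.89 + 32.37 = 52.26 kPa.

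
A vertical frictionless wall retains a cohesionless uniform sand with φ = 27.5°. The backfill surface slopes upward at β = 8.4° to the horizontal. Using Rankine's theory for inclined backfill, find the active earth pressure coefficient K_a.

0.382

K_a = cos β · (cos β − √(cos²β − cos²φ)) / (cos β + √(cos²β − cos²φ)).
cos β = 0.9893, cos φ = 0.8870, √(cos²β − cos²φ) = 0.4380.
K_a = 0.9893 × (0.9893 − 0.4380)/(0.9893 + 0.4380) = 0.3821.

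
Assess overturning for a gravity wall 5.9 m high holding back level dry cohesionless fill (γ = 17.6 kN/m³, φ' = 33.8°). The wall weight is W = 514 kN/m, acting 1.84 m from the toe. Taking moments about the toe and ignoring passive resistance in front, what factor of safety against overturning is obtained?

5.51

K_a = tan²(45° − 33.8°/2) = 0.2851.
P_a = ½K_aγH² = 0.5×0.2851×17.6×5.9² = 87.33 kN/m, acting at H/3 = 1.967 m above the base.
Overturning moment M_o = P_a × H/3 = 87.33 × 1.967 = 171.8.
Resisting moment M_r = W × 1.84 = 514 × 1.84 = 945.8.
FS_overturning = M_r/M_o = 945.8/171.8 = 5.506.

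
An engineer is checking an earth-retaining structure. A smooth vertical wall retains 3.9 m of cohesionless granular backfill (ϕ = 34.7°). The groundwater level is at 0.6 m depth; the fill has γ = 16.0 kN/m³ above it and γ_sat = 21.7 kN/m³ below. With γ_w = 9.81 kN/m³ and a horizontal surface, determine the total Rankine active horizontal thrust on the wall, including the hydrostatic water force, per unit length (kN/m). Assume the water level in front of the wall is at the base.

K_a = tan²(45° − φ/2) = 0.2745.
γ' = 21.7 − 9.81 = 11.89 kN/m³. Depth below WT = 3.3 m.
σ'_h at WT = K_a γ d_w = 2.635 kPa; at base = 2.635 + K_a γ' × 3.3 = 13.40 kPa.
P₁ (0–0.6 m) = ½×2.635×0.6 = 0.7905. P₂ (0.6–3.9 m) = ½(2.635+13.40)×3.3 = 26.46.
P_w = ½ γ_w h₂² = 0.5×9.81×3.3² = 53.42. Total = 0.7905+26.46+53.42 = 80.67 kN/m.

80.7 kN/m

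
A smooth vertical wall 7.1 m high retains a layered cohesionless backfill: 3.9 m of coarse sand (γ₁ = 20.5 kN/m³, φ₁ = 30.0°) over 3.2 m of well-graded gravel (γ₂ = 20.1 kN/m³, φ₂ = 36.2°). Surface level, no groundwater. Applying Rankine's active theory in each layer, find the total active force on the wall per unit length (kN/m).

K_a1 = tan²(45°−30.0°/2) = 0.3333; K_a2 = tan²(45°−36.2°/2) = 0.2574.
Layer 1: σ at base = K_a1 γ₁ h₁ = 26.65 kPa; P₁ = ½×26.65×3.9 = 51.97.
Layer 2: σ_v at top = γ₁h₁ = 79.95; σ_h top = K_a2×79.95 = 20.58; σ_h base = K_a2×(79.95+20.1×3.2) = 37.13.
P₂ = ½(20.58+37.13)×3.2 = 92.34. Total P_a = 51.97+92.34 = 144.3 kN/m.

144 kN/m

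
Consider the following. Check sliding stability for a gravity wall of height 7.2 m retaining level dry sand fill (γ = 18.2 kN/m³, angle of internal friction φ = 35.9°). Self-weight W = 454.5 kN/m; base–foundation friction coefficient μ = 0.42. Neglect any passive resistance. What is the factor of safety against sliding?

K_a = tan²(45° − 35.9°/2) = 0.2607.
P_a = ½K_aγH² = 0.5×0.2607×18.2×7.2² = 123.0 kN/m, acting at H/3 = 2.400 m above the base.
FS_sliding = μW / P_a = 0.42×454.5 / 123.0 = 1.552.

1.55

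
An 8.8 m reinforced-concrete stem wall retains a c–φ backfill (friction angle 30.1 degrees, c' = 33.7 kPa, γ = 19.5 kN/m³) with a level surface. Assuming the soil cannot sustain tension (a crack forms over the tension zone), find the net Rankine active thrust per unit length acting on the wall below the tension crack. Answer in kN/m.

K_a = 0.3320; √K_a = 0.5762.
Tension-crack depth z_c = 2c/(γ√K_a) = 2×33.7/(19.5×0.5762) = 5.999 m.
σ_a at base = K_a γ H − 2c√K_a = 0.3320×19.5×8.8 − 2×33.7×0.5762 = 18.13 kPa.
P_a = ½ × 18.13 × (H − z_c) = 0.5×18.13×2.801 = 25.40 kN/m.

25.4 kN/m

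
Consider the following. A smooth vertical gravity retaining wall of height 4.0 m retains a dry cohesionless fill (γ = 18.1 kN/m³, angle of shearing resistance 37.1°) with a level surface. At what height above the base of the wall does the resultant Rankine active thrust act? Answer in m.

1.33 m

K_a = 0.2475.
The pressure distribution is triangular, so the resultant acts at H/3 above the base = 4.0/3 = 1.333 m.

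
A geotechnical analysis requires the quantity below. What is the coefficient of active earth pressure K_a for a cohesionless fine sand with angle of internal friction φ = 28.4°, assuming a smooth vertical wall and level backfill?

K_a = tan²(45° − φ/2) = tan²(30.80°) = 0.3554.

0.355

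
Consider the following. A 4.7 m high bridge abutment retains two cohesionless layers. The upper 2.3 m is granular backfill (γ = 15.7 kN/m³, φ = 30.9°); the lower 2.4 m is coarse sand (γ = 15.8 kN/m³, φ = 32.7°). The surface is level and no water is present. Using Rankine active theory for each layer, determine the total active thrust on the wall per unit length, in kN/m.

52.8 kN/m

K_a1 = tan²(45°−30.9°/2) = 0.3214; K_a2 = tan²(45°−32.7°/2) = 0.2985.
Layer 1: σ at base = K_a1 γ₁ h₁ = 11.61 kPa; P₁ = ½×11.61×2.3 = 13.35.
Layer 2: σ_v at top = γ₁h₁ = 36.11; σ_h top = K_a2×36.11 = 10.78; σ_h base = K_a2×(36.11+15.8×2.4) = 22.10.
P₂ = ½(10.78+22.10)×2.4 = 39.45. Total P_a = 13.35+39.45 = 52.80 kN/m.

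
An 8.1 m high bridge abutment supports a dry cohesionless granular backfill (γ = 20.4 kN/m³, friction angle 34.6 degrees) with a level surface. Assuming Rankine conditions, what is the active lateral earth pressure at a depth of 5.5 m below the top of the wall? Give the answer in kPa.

30.9 kPa

K_a = (1 − sin φ)/(1 + sin φ) = 0.2756.
σ_h = K_a γ z = 0.2756 × 20.4 × 5.5 = 30.93 kPa.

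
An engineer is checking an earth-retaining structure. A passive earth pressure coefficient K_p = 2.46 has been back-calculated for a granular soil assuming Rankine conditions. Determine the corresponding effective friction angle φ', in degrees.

K_p = (1+sin φ)/(1−sin φ) ⇒ sin φ = (K_p − 1)/(K_p + 1) = 0.4220.
φ = arcsin(0.4220) = 24.96°.

25.0°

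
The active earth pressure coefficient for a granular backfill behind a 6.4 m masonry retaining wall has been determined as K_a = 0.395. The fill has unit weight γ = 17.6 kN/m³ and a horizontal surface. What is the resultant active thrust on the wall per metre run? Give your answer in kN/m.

142 kN/m

P = ½ K_a γ H² = 0.5 × 0.395 × 17.6 × 6.4² = 142.4 kN/m.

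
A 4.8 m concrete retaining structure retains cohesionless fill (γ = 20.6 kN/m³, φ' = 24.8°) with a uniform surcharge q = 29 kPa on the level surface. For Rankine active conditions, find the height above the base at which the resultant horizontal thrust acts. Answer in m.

K_a = 0.4090.
Triangular part P₁ = ½K_aγH² = 97.06 at H/3 = 1.600 m; rectangular part P₂ = K_a q H = 56.93 at H/2 = 2.400 m.
ȳ = (P₁·1.600 + P₂·2.400)/(P₁+P₂) = 1.896 m.

1.90 m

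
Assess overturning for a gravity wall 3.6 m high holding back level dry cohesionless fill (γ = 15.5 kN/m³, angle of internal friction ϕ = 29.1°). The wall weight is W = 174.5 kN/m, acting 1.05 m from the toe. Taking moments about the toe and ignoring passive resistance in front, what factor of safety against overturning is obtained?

4.40

K_a = tan²(45° − 29.1°/2) = 0.3456.
P_a = ½K_aγH² = 0.5×0.3456×15.5×3.6² = 34.71 kN/m, acting at H/3 = 1.200 m above the base.
Overturning moment M_o = P_a × H/3 = 34.71 × 1.200 = 41.65.
Resisting moment M_r = W × 1.05 = 174.5 × 1.05 = 183.2.
FS_overturning = M_r/M_o = 183.2/41.65 = 4.399.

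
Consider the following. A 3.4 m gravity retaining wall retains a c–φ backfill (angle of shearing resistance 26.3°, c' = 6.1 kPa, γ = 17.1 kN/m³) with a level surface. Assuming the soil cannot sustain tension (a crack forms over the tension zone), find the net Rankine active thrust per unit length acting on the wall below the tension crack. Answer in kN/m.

16.7 kN/m

K_a = 0.3859; √K_a = 0.6212.
Tension-crack depth z_c = 2c/(γ√K_a) = 2×6.1/(17.1×0.6212) = 1.148 m.
σ_a at base = K_a γ H − 2c√K_a = 0.3859×17.1×3.4 − 2×6.1×0.6212 = 14.86 kPa.
P_a = ½ × 14.86 × (H − z_c) = 0.5×14.86×2.252 = 16.73 kN/m.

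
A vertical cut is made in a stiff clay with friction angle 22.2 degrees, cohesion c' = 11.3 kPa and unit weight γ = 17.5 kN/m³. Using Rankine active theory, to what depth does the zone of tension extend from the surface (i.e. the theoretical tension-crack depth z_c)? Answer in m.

1.92 m

K_a = tan²(45° − 22.2°/2) = 0.4515; √K_a = 0.6720.
The active pressure is zero where K_a γ z = 2c√K_a, so z_c = 2c/(γ√K_a) = 2×11.3/(17.5×0.6720) = 1.922 m.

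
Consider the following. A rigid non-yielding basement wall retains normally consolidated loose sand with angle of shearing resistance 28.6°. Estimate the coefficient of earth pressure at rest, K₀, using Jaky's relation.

K₀ = 1 − sin φ' = 1 − sin 28.6° = 0.5213.

0.521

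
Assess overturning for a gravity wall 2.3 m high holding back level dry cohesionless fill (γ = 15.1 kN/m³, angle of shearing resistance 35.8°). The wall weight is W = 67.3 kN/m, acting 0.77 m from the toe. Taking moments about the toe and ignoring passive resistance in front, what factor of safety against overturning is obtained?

K_a = tan²(45° − 35.8°/2) = 0.2619.
P_a = ½K_aγH² = 0.5×0.2619×15.1×2.3² = 10.46 kN/m, acting at H/3 = 0.7667 m above the base.
Overturning moment M_o = P_a × H/3 = 10.46 × 0.7667 = 8.018.
Resisting moment M_r = W × 0.77 = 67.3 × 0.77 = 51.82.
FS_overturning = M_r/M_o = 51.82/8.018 = 6.463.

6.46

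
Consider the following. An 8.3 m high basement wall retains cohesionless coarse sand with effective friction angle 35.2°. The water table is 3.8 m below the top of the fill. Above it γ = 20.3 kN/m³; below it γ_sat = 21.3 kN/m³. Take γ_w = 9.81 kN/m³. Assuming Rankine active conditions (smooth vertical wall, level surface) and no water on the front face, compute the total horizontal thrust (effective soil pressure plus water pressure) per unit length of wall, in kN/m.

263 kN/m

K_a = tan²(45° − φ/2) = 0.2687.
γ' = 21.3 − 9.81 = 11.49 kN/m³. Depth below WT = 4.5 m.
σ'_h at WT = K_a γ d_w = 20.73 kPa; at base = 20.73 + K_a γ' × 4.5 = 34.62 kPa.
P₁ (0–3.8 m) = ½×20.73×3.8 = 39.38. P₂ (3.8–8.3 m) = ½(20.73+34.62)×4.5 = 124.5.
P_w = ½ γ_w h₂² = 0.5×9.81×4.5² = 99.33. Total = 39.38+124.5+99.33 = 263.2 kN/m.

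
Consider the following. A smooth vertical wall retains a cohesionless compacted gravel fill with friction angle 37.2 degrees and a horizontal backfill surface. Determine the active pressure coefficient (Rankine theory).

K_a = (1 − sin φ)/(1 + sin φ) = (1 − sin 37.2°)/(1 + sin 37.2°) = 0.2464.

0.246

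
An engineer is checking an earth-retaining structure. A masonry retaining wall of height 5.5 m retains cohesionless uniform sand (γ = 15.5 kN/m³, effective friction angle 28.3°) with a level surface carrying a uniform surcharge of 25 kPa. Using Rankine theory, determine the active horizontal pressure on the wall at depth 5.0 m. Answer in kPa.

36.6 kPa

K_a = (1 − sin φ)/(1 + sin φ) = 0.3568.
σ_v = γz + q = 15.5 × 5.0 + 25 = 102.5 kPa.
σ_h = K_a σ_v = 0.3568 × 102.5 = 36.57 kPa.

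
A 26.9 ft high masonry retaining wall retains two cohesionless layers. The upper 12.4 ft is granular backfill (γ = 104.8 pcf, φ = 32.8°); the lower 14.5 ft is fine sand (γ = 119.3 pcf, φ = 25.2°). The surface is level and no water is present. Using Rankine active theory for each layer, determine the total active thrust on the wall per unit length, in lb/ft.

15000 lb/ft

K_a1 = tan²(45°−32.8°/2) = 0.2973; K_a2 = tan²(45°−25.2°/2) = 0.4027.
Layer 1: σ at base = K_a1 γ₁ h₁ = 386.3 psf; P₁ = ½×386.3×12.4 = 2395.
Layer 2: σ_v at top = γ₁h₁ = 1300; σ_h top = K_a2×1300 = 523.4; σ_h base = K_a2×(1300+119.3×14.5) = 1220.
P₂ = ½(523.4+1220)×14.5 = 12640. Total P_a = 2395+12640 = 15030 lb/ft.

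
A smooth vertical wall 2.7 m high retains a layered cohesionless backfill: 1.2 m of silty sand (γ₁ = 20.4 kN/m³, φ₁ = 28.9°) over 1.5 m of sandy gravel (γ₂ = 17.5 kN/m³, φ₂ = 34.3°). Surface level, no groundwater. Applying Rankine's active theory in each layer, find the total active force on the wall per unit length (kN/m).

20.9 kN/m

K_a1 = tan²(45°−28.9°/2) = 0.3484; K_a2 = tan²(45°−34.3°/2) = 0.2792.
Layer 1: σ at base = K_a1 γ₁ h₁ = 8.528 kPa; P₁ = ½×8.528×1.2 = 5.117.
Layer 2: σ_v at top = γ₁h₁ = 24.48; σ_h top = K_a2×24.48 = 6.834; σ_h base = K_a2×(24.48+17.5×1.5) = 14.16.
P₂ = ½(6.834+14.16)×1.5 = 15.75. Total P_a = 5.117+15.75 = 20.86 kN/m.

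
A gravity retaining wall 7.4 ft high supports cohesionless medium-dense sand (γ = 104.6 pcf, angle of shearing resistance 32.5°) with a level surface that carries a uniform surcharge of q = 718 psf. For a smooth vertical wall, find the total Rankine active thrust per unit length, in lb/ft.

K_a = tan²(45° − φ/2) = 0.3010.
Soil triangle: ½ K_a γ H² = 0.5×0.3010×104.6×7.4² = 862.0 lb/ft.
Surcharge rectangle: K_a q H = 0.3010×718×7.4 = 1599 lb/ft.
Total = 862.0 + 1599 = 2461 lb/ft.

2460 lb/ft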